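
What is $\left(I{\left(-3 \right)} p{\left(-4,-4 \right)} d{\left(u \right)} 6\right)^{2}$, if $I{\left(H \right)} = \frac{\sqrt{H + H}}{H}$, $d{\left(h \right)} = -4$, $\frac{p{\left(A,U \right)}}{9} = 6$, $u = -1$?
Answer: $-1119744$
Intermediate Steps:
$p{\left(A,U \right)} = 54$ ($p{\left(A,U \right)} = 9 \cdot 6 = 54$)
$I{\left(H \right)} = \frac{\sqrt{2}}{\sqrt{H}}$ ($I{\left(H \right)} = \frac{\sqrt{2 H}}{H} = \frac{\sqrt{2} \sqrt{H}}{H} = \frac{\sqrt{2}}{\sqrt{H}}$)
$\left(I{\left(-3 \right)} p{\left(-4,-4 \right)} d{\left(u \right)} 6\right)^{2} = \left(\frac{\sqrt{2}}{i \sqrt{3}} \cdot 54 \left(-4\right) 6\right)^{2} = \left(\sqrt{2} \left(- \frac{i \sqrt{3}}{3}\right) \left(\left(-216\right) 6\right)\right)^{2} = \left(- \frac{i \sqrt{6}}{3} \left(-1296\right)\right)^{2} = \left(432 i \sqrt{6}\right)^{2} = -1119744$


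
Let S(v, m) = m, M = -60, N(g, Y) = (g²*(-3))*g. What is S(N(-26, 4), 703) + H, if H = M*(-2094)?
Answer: 126343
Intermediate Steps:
N(g, Y) = -3*g³ (N(g, Y) = (-3*g²)*g = -3*g³)
H = 125640 (H = -60*(-2094) = 125640)
S(N(-26, 4), 703) + H = 703 + 125640 = 126343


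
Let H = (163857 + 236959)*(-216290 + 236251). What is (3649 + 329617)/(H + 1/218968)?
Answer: 72974589488/1751894688522369 ≈ 4.1655e-5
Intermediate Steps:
H = 8000688176 (H = 400816*19961 = 8000688176)
(3649 + 329617)/(H + 1/218968) = (3649 + 329617)/(8000688176 + 1/218968) = 333266/(8000688176 + 1/218968) = 333266/(1751894688522369/218968) = 333266*(218968/1751894688522369) = 72974589488/1751894688522369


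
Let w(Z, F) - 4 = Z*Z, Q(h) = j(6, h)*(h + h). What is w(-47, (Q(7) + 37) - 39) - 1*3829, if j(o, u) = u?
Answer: -1616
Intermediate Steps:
Q(h) = 2*h² (Q(h) = h*(h + h) = h*(2*h) = 2*h²)
w(Z, F) = 4 + Z² (w(Z, F) = 4 + Z*Z = 4 + Z²)
w(-47, (Q(7) + 37) - 39) - 1*3829 = (4 + (-47)²) - 1*3829 = (4 + 2209) - 3829 = 2213 - 3829 = -1616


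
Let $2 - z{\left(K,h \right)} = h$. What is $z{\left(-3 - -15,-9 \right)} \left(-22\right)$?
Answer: $-242$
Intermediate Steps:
$z{\left(K,h \right)} = 2 - h$
$z{\left(-3 - -15,-9 \right)} \left(-22\right) = \left(2 - -9\right) \left(-22\right) = \left(2 + 9\right) \left(-22\right) = 11 \left(-22\right) = -242$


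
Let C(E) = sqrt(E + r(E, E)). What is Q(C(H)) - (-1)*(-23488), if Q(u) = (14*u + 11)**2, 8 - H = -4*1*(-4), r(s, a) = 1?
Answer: -24739 + 308*I*sqrt(7) ≈ -24739.0 + 814.89*I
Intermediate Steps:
H = -8 (H = 8 - (-4*1)*(-4) = 8 - (-4)*(-4) = 8 - 1*16 = 8 - 16 = -8)
C(E) = sqrt(1 + E) (C(E) = sqrt(E + 1) = sqrt(1 + E))
Q(u) = (11 + 14*u)**2
Q(C(H)) - (-1)*(-23488) = (11 + 14*sqrt(1 - 8))**2 - (-1)*(-23488) = (11 + 14*sqrt(-7))**2 - 1*23488 = (11 + 14*(I*sqrt(7)))**2 - 23488 = (11 + 14*I*sqrt(7))**2 - 23488 = -23488 + (11 + 14*I*sqrt(7))**2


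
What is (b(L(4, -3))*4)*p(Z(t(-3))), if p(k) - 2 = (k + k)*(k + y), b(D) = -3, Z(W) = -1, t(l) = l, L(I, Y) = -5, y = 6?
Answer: 96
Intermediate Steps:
p(k) = 2 + 2*k*(6 + k) (p(k) = 2 + (k + k)*(k + 6) = 2 + (2*k)*(6 + k) = 2 + 2*k*(6 + k))
(b(L(4, -3))*4)*p(Z(t(-3))) = (-3*4)*(2 + 2*(-1)² + 12*(-1)) = -12*(2 + 2*1 - 12) = -12*(2 + 2 - 12) = -12*(-8) = 96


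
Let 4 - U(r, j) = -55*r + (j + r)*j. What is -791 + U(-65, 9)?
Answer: -3858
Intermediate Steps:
U(r, j) = 4 + 55*r - j*(j + r) (U(r, j) = 4 - (-55*r + (j + r)*j) = 4 - (-55*r + j*(j + r)) = 4 + (55*r - j*(j + r)) = 4 + 55*r - j*(j + r))
-791 + U(-65, 9) = -791 + (4 - 1*9² + 55*(-65) - 1*9*(-65)) = -791 + (4 - 1*81 - 3575 + 585) = -791 + (4 - 81 - 3575 + 585) = -791 - 3067 = -3858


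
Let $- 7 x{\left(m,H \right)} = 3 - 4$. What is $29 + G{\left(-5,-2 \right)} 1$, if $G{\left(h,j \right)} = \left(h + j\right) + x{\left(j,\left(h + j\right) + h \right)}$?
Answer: $\frac{155}{7} \approx 22.143$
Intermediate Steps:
$x{\left(m,H \right)} = \frac{1}{7}$ ($x{\left(m,H \right)} = - \frac{3 - 4}{7} = \left(- \frac{1}{7}\right) \left(-1\right) = \frac{1}{7}$)
$G{\left(h,j \right)} = \frac{1}{7} + h + j$ ($G{\left(h,j \right)} = \left(h + j\right) + \frac{1}{7} = \frac{1}{7} + h + j$)
$29 + G{\left(-5,-2 \right)} 1 = 29 + \left(\frac{1}{7} - 5 - 2\right) 1 = 29 - \frac{48}{7} = \frac{155}{7}$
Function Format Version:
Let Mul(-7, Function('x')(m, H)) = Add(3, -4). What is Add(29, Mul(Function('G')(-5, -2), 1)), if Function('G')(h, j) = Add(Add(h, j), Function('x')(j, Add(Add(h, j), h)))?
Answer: Rational(155, 7) ≈ 22.143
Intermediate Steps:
Function('x')(m, H) = Rational(1, 7) (Function('x')(m, H) = Mul(Rational(-1, 7), Add(3, -4)) = Mul(Rational(-1, 7), -1) = Rational(1, 7))
Function('G')(h, j) = Add(Rational(1, 7), h, j) (Function('G')(h, j) = Add(Add(h, j), Rational(1, 7)) = Add(Rational(1, 7), h, j))
Add(29, Mul(Function('G')(-5, -2), 1)) = Add(29, Mul(Add(Rational(1, 7), -5, -2), 1)) = Add(29, Mul(Rational(-48, 7), 1)) = Add(29, Rational(-48, 7)) = Rational(155, 7)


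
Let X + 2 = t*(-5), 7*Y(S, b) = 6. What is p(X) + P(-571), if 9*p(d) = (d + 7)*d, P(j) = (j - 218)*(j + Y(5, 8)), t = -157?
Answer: 3630009/7 ≈ 5.1857e+5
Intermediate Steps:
Y(S, b) = 6/7 (Y(S, b) = (1/7)*6 = 6/7)
P(j) = (-218 + j)*(6/7 + j) (P(j) = (j - 218)*(j + 6/7) = (-218 + j)*(6/7 + j))
X = 783 (X = -2 - 157*(-5) = -2 + 785 = 783)
p(d) = d*(7 + d)/9 (p(d) = ((d + 7)*d)/9 = ((7 + d)*d)/9 = (d*(7 + d))/9 = d*(7 + d)/9)
p(X) + P(-571) = (1/9)*783*(7 + 783) + (-1308/7 + (-571)**2 - 1520/7*(-571)) = (1/9)*783*790 + (-1308/7 + 326041 + 867920/7) = 68730 + 3148899/7 = 3630009/7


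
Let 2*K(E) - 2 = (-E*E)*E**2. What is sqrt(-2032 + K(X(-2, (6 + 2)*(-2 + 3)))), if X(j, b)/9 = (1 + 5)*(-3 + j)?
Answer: 61*I*sqrt(714111) ≈ 51548.0*I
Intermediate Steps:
X(j, b) = -162 + 54*j (X(j, b) = 9*((1 + 5)*(-3 + j)) = 9*(6*(-3 + j)) = 9*(-18 + 6*j) = -162 + 54*j)
K(E) = 1 - E**4/2 (K(E) = 1 + ((-E*E)*E**2)/2 = 1 + ((-E**2)*E**2)/2 = 1 + (-E**4)/2 = 1 - E**4/2)
sqrt(-2032 + K(X(-2, (6 + 2)*(-2 + 3)))) = sqrt(-2032 + (1 - (-162 + 54*(-2))**4/2)) = sqrt(-2032 + (1 - (-162 - 108)**4/2)) = sqrt(-2032 + (1 - 1/2*(-270)**4)) = sqrt(-2032 + (1 - 1/2*5314410000)) = sqrt(-2032 + (1 - 2657205000)) = sqrt(-2032 - 2657204999) = sqrt(-2657207031) = 61*I*sqrt(714111)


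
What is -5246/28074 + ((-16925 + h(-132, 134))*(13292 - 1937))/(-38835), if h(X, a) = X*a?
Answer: 122597086190/12113931 ≈ 10120.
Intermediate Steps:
-5246/28074 + ((-16925 + h(-132, 134))*(13292 - 1937))/(-38835) = -5246/28074 + ((-16925 - 132*134)*(13292 - 1937))/(-38835) = -5246*1/28074 + ((-16925 - 17688)*11355)*(-1/38835) = -2623/14037 - 34613*11355*(-1/38835) = -2623/14037 - 393030615*(-1/38835) = -2623/14037 + 26202041/2589 = 122597086190/12113931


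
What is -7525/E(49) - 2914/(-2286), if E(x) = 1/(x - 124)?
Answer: 645082082/1143 ≈ 5.6438e+5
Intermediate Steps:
E(x) = 1/(-124 + x)
-7525/E(49) - 2914/(-2286) = -7525/(1/(-124 + 49)) - 2914/(-2286) = -7525/(1/(-75)) - 2914*(-1/2286) = -7525/(-1/75) + 1457/1143 = -7525*(-75) + 1457/1143 = 564375 + 1457/1143 = 645082082/1143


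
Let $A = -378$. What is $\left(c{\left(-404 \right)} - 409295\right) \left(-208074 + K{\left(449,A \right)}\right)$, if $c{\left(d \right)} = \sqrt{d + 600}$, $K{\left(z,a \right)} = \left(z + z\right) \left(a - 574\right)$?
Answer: $435053424570$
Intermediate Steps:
$K{\left(z,a \right)} = 2 z \left(-574 + a\right)$
$c{\left(d \right)} = \sqrt{600 + d}$
$\left(c{\left(-404 \right)} - 409295\right) \left(-208074 + K{\left(449,A \right)}\right) = \left(\sqrt{600 - 404} - 409295\right) \left(-208074 + 2 \cdot 449 \left(-574 - 378\right)\right) = \left(\sqrt{196} - 409295\right) \left(-208074 + 2 \cdot 449 \left(-952\right)\right) = \left(14 - 409295\right) \left(-208074 - 854896\right) = \left(-409281\right) \left(-1062970\right) = 435053424570$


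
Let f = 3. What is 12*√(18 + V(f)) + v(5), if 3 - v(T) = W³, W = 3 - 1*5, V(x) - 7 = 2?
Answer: 11 + 36*√3 ≈ 73.354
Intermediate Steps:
V(x) = 9 (V(x) = 7 + 2 = 9)
W = -2 (W = 3 - 5 = -2)
v(T) = 11 (v(T) = 3 - 1*(-2)³ = 3 - 1*(-8) = 3 + 8 = 11)
12*√(18 + V(f)) + v(5) = 12*√(18 + 9) + 11 = 12*√27 + 11 = 12*(3*√3) + 11 = 36*√3 + 11 = 11 + 36*√3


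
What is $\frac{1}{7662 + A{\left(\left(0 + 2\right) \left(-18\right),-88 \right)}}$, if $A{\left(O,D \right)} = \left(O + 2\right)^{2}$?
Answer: $\frac{1}{8818} \approx 0.0001134$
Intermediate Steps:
$A{\left(O,D \right)} = \left(2 + O\right)^{2}$
$\frac{1}{7662 + A{\left(\left(0 + 2\right) \left(-18\right),-88 \right)}} = \frac{1}{7662 + \left(2 + \left(0 + 2\right) \left(-18\right)\right)^{2}} = \frac{1}{7662 + \left(2 + 2 \left(-18\right)\right)^{2}} = \frac{1}{7662 + \left(2 - 36\right)^{2}} = \frac{1}{7662 + \left(-34\right)^{2}} = \frac{1}{7662 + 1156} = \frac{1}{8818}$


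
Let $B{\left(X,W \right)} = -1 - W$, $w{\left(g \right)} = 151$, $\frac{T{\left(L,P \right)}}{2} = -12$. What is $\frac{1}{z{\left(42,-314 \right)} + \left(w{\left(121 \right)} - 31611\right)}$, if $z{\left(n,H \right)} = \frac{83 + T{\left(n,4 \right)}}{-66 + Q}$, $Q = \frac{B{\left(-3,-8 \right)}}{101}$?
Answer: $- \frac{6659}{209498099} \approx -3.1786 \cdot 10^{-5}$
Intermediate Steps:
$T{\left(L,P \right)} = -24$ ($T{\left(L,P \right)} = 2 \left(-12\right) = -24$)
$Q = \frac{7}{101}$ ($Q = \frac{-1 - -8}{101} = \left(-1 + 8\right) \frac{1}{101} = 7 \cdot \frac{1}{101} = \frac{7}{101} \approx 0.069307$)
$z{\left(n,H \right)} = - \frac{5959}{6659}$ ($z{\left(n,H \right)} = \frac{83 - 24}{-66 + \frac{7}{101}} = \frac{59}{- \frac{6659}{101}} = 59 \left(- \frac{101}{6659}\right) = - \frac{5959}{6659}$)
$\frac{1}{z{\left(42,-314 \right)} + \left(w{\left(121 \right)} - 31611\right)} = \frac{1}{- \frac{5959}{6659} + \left(151 - 31611\right)} = \frac{1}{- \frac{5959}{6659} - 31460} = \frac{1}{- \frac{209498099}{6659}} = - \frac{6659}{209498099}$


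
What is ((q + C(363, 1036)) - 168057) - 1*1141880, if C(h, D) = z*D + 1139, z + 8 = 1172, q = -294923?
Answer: -397817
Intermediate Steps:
z = 1164 (z = -8 + 1172 = 1164)
C(h, D) = 1139 + 1164*D (C(h, D) = 1164*D + 1139 = 1139 + 1164*D)
((q + C(363, 1036)) - 168057) - 1*1141880 = ((-294923 + (1139 + 1164*1036)) - 168057) - 1*1141880 = ((-294923 + (1139 + 1205904)) - 168057) - 1141880 = ((-294923 + 1207043) - 168057) - 1141880 = (912120 - 168057) - 1141880 = 744063 - 1141880 = -397817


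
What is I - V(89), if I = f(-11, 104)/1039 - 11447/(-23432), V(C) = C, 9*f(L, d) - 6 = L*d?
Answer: -19420648967/219112632 ≈ -88.633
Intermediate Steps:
f(L, d) = ⅔ + L*d/9 (f(L, d) = ⅔ + (L*d)/9 = ⅔ + L*d/9)
I = 80375281/219112632 (I = (⅔ + (⅑)*(-11)*104)/1039 - 11447/(-23432) = (⅔ - 1144/9)*(1/1039) - 11447*(-1/23432) = -1138/9*1/1039 + 11447/23432 = -1138/9351 + 11447/23432 = 80375281/219112632 ≈ 0.36682)
I - V(89) = 80375281/219112632 - 1*89 = 80375281/219112632 - 89 = -19420648967/219112632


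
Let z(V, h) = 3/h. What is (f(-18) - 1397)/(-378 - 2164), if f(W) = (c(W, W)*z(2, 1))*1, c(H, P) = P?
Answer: 1451/2542 ≈ 0.57081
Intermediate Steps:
f(W) = 3*W (f(W) = (W*(3/1))*1 = (W*(3*1))*1 = (W*3)*1 = (3*W)*1 = 3*W)
(f(-18) - 1397)/(-378 - 2164) = (3*(-18) - 1397)/(-378 - 2164) = (-54 - 1397)/(-2542) = -1451*(-1/2542) = 1451/2542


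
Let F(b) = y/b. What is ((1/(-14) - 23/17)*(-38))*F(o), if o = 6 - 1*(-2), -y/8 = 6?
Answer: -38646/119 ≈ -324.76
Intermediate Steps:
y = -48 (y = -8*6 = -48)
o = 8 (o = 6 + 2 = 8)
F(b) = -48/b
((1/(-14) - 23/17)*(-38))*F(o) = ((1/(-14) - 23/17)*(-38))*(-48/8) = ((1*(-1/14) - 23*1/17)*(-38))*(-48*⅛) = ((-1/14 - 23/17)*(-38))*(-6) = -339/238*(-38)*(-6) = (6441/119)*(-6) = -38646/119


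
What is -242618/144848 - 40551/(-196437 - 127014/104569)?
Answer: -728248414233349/495895521144936 ≈ -1.4686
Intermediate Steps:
-242618/144848 - 40551/(-196437 - 127014/104569) = -242618*1/144848 - 40551/(-196437 - 127014/104569) = -121309/72424 - 40551/(-196437 - 1*127014/104569) = -121309/72424 - 40551/(-196437 - 127014/104569) = -121309/72424 - 40551/(-20541347667/104569) = -121309/72424 - 40551*(-104569/20541347667) = -121309/72424 + 1413459173/6847115889 = -728248414233349/495895521144936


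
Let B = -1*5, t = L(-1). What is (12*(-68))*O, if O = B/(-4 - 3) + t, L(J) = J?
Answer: 1632/7 ≈ 233.14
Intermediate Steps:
t = -1
B = -5
O = -2/7 (O = -5/(-4 - 3) - 1 = -5/(-7) - 1 = -5*(-1/7) - 1 = 5/7 - 1 = -2/7 ≈ -0.28571)
(12*(-68))*O = (12*(-68))*(-2/7) = -816*(-2/7) = 1632/7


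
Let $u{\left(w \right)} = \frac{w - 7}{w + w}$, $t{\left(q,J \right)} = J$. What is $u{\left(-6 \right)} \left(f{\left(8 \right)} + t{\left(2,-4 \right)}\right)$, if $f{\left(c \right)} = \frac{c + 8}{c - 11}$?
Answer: $- \frac{91}{9} \approx -10.111$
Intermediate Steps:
$f{\left(c \right)} = \frac{8 + c}{-11 + c}$
$u{\left(w \right)} = \frac{-7 + w}{2 w}$
$u{\left(-6 \right)} \left(f{\left(8 \right)} + t{\left(2,-4 \right)}\right) = \frac{-7 - 6}{2 \left(-6\right)} \left(\frac{8 + 8}{-11 + 8} - 4\right) = \frac{1}{2} \left(- \frac{1}{6}\right) \left(-13\right) \left(\frac{1}{-3} \cdot 16 - 4\right) = \frac{13 \left(\left(- \frac{1}{3}\right) 16 - 4\right)}{12} = \frac{13 \left(- \frac{16}{3} - 4\right)}{12} = \frac{13}{12} \left(- \frac{28}{3}\right) = - \frac{91}{9}$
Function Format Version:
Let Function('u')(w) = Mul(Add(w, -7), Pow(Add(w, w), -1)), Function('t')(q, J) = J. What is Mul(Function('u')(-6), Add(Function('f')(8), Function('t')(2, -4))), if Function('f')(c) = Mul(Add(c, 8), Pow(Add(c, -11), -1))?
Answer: Rational(-91, 9) ≈ -10.111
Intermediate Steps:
Function('f')(c) = Mul(Pow(Add(-11, c), -1), Add(8, c)) (Function('f')(c) = Mul(Add(8, c), Pow(Add(-11, c), -1)) = Mul(Pow(Add(-11, c), -1), Add(8, c)))
Function('u')(w) = Mul(Rational(1, 2), Pow(w, -1), Add(-7, w)) (Function('u')(w) = Mul(Add(-7, w), Pow(Mul(2, w), -1)) = Mul(Add(-7, w), Mul(Rational(1, 2), Pow(w, -1))) = Mul(Rational(1, 2), Pow(w, -1), Add(-7, w)))
Mul(Function('u')(-6), Add(Function('f')(8), Function('t')(2, -4))) = Mul(Mul(Rational(1, 2), Pow(-6, -1), Add(-7, -6)), Add(Mul(Pow(Add(-11, 8), -1), Add(8, 8)), -4)) = Mul(Mul(Rational(1, 2), Rational(-1, 6), -13), Add(Mul(Pow(-3, -1), 16), -4)) = Mul(Rational(13, 12), Add(Mul(Rational(-1, 3), 16), -4)) = Mul(Rational(13, 12), Add(Rational(-16, 3), -4)) = Mul(Rational(13, 12), Rational(-28, 3)) = Rational(-91, 9)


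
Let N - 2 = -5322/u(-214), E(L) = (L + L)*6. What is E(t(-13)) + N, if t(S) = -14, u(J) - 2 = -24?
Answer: 835/11 ≈ 75.909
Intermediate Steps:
u(J) = -22 (u(J) = 2 - 24 = -22)
E(L) = 12*L (E(L) = (2*L)*6 = 12*L)
N = 2683/11 (N = 2 - 5322/(-22) = 2 - 5322*(-1/22) = 2 + 2661/11 = 2683/11 ≈ 243.91)
E(t(-13)) + N = 12*(-14) + 2683/11 = -168 + 2683/11 = 835/11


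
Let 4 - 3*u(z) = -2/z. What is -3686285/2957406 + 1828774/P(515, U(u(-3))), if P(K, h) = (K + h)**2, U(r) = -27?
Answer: 1132640136301/176072123616 ≈ 6.4328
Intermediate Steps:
u(z) = 4/3 + 2/(3*z) (u(z) = 4/3 - (-2)/(3*z) = 4/3 + 2/(3*z))
-3686285/2957406 + 1828774/P(515, U(u(-3))) = -3686285/2957406 + 1828774/((515 - 27)**2) = -3686285*1/2957406 + 1828774/(488**2) = -3686285/2957406 + 1828774/238144 = -3686285/2957406 + 1828774*(1/238144) = -3686285/2957406 + 914387/119072 = 1132640136301/176072123616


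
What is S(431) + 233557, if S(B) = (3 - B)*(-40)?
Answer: 250677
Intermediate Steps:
S(B) = -120 + 40*B
S(431) + 233557 = (-120 + 40*431) + 233557 = (-120 + 17240) + 233557 = 17120 + 233557 = 250677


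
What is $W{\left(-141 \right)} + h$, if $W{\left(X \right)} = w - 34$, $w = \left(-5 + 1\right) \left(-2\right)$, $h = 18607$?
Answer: $18581$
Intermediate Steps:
$w = 8$ ($w = \left(-4\right) \left(-2\right) = 8$)
$W{\left(X \right)} = -26$ ($W{\left(X \right)} = 8 - 34 = -26$)
$W{\left(-141 \right)} + h = -26 + 18607 = 18581$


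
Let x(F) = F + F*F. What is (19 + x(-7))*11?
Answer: 671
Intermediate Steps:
x(F) = F + F**2
(19 + x(-7))*11 = (19 - 7*(1 - 7))*11 = (19 - 7*(-6))*11 = (19 + 42)*11 = 61*11 = 671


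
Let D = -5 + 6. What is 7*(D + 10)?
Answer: 77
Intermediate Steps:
D = 1
7*(D + 10) = 7*(1 + 10) = 7*11 = 77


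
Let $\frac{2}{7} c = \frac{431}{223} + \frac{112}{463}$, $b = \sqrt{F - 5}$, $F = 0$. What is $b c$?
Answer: $\frac{1571703 i \sqrt{5}}{206498} \approx 17.019 i$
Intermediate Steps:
$b = i \sqrt{5}$ ($b = \sqrt{0 - 5} = \sqrt{-5} = i \sqrt{5} \approx 2.2361 i$)
$c = \frac{1571703}{206498}$ ($c = \frac{7 \left(\frac{431}{223} + \frac{112}{463}\right)}{2} = \frac{7}{2} \cdot \frac{224529}{103249} = \frac{1571703}{206498} \approx 7.6112$)
$b c = i \sqrt{5} \cdot \frac{1571703}{206498} = \frac{1571703 i \sqrt{5}}{206498}$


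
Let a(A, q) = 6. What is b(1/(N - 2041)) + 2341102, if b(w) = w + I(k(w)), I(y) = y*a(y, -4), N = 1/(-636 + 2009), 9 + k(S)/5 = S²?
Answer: 9191090110051941301/3926420226632 ≈ 2.3408e+6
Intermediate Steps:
k(S) = -45 + 5*S²
N = 1/1373 ≈ 0.00072833
I(y) = 6*y (I(y) = y*6 = 6*y)
b(w) = -270 + w + 30*w² (b(w) = w + 6*(-45 + 5*w²) = w + (-270 + 30*w²) = -270 + w + 30*w²)
b(1/(N - 2041)) + 2341102 = (-270 + 1/(1/1373 - 2041) + 30*(1/(1/1373 - 2041))²) + 2341102 = (-270 + 1/(-2802292/1373) + 30*(1/(-2802292/1373))²) + 2341102 = (-270 - 1373/2802292 + 30*(-1373/2802292)²) + 2341102 = (-270 - 1373/2802292 + 30*(1885129/7852840453264)) + 2341102 = (-270 - 1373/2802292 + 28276935/3926420226632) + 2341102 = -1060135356687163/3926420226632 + 2341102 = 9191090110051941301/3926420226632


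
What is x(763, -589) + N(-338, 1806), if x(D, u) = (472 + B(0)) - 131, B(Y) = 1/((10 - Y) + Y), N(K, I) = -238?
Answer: 1031/10 ≈ 103.10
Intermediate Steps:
B(Y) = 1/10
x(D, u) = 3411/10 (x(D, u) = (472 + 1/10) - 131 = 4721/10 - 131 = 3411/10)
x(763, -589) + N(-338, 1806) = 3411/10 - 238 = 1031/10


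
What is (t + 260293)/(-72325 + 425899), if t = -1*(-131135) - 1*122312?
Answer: 134558/176787 ≈ 0.76113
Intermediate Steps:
t = 8823 (t = 131135 - 122312 = 8823)
(t + 260293)/(-72325 + 425899) = (8823 + 260293)/(-72325 + 425899) = 269116/353574 = 269116*(1/353574) = 134558/176787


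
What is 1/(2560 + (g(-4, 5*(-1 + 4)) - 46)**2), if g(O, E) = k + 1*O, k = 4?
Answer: 1/4676 ≈ 0.00021386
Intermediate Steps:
g(O, E) = 4 + O (g(O, E) = 4 + 1*O = 4 + O)
1/(2560 + (g(-4, 5*(-1 + 4)) - 46)**2) = 1/(2560 + ((4 - 4) - 46)**2) = 1/(2560 + (0 - 46)**2) = 1/(2560 + (-46)**2) = 1/(2560 + 2116) = 1/4676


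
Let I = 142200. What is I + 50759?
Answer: 192959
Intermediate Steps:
I + 50759 = 142200 + 50759 = 192959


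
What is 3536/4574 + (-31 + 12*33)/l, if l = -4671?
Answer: 7423573/10682577 ≈ 0.69492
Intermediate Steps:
3536/4574 + (-31 + 12*33)/l = 3536/4574 + (-31 + 12*33)/(-4671) = 3536*(1/4574) + (-31 + 396)*(-1/4671) = 1768/2287 + 365*(-1/4671) = 1768/2287 - 365/4671 = 7423573/10682577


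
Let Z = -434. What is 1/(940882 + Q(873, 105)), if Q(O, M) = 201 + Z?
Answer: 1/940649 ≈ 1.0631e-6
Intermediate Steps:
Q(O, M) = -233 (Q(O, M) = 201 - 434 = -233)
1/(940882 + Q(873, 105)) = 1/(940882 - 233) = 1/940649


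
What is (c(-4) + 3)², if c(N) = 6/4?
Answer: 81/4 ≈ 20.250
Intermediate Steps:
c(N) = 3/2 (c(N) = 6*(¼) = 3/2)
(c(-4) + 3)² = (3/2 + 3)² = (9/2)² = 81/4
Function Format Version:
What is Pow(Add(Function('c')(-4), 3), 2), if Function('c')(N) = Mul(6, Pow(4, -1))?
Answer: Rational(81, 4) ≈ 20.250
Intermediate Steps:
Function('c')(N) = Rational(3, 2) (Function('c')(N) = Mul(6, Rational(1, 4)) = Rational(3, 2))
Pow(Add(Function('c')(-4), 3), 2) = Pow(Add(Rational(3, 2), 3), 2) = Pow(Rational(9, 2), 2) = Rational(81, 4)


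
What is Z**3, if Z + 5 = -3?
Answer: -512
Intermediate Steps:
Z = -8 (Z = -5 - 3 = -8)
Z**3 = (-8)**3 = -512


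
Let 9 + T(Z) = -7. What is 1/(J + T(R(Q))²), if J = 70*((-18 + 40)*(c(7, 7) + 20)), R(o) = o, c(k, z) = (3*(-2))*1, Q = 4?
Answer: 1/21816 ≈ 4.5838e-5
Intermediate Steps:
c(k, z) = -6 (c(k, z) = -6*1 = -6)
T(Z) = -16 (T(Z) = -9 - 7 = -16)
J = 21560 (J = 70*((-18 + 40)*(-6 + 20)) = 70*(22*14) = 70*308 = 21560)
1/(J + T(R(Q))²) = 1/(21560 + (-16)²) = 1/(21560 + 256) = 1/21816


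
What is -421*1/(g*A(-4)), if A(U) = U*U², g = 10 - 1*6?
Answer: 421/256 ≈ 1.6445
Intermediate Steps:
g = 4 (g = 10 - 6 = 4)
A(U) = U³
-421*1/(g*A(-4)) = -421/(4*(-4)³) = -421/(4*(-64)) = -421/(-256) = -421*(-1/256) = 421/256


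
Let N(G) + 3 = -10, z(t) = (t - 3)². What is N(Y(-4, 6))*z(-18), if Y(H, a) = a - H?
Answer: -5733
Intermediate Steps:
z(t) = (-3 + t)²
N(G) = -13 (N(G) = -3 - 10 = -13)
N(Y(-4, 6))*z(-18) = -13*(-3 - 18)² = -13*(-21)² = -13*441 = -5733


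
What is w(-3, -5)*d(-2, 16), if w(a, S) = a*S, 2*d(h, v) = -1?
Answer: -15/2 ≈ -7.5000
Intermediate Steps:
d(h, v) = -1/2 (d(h, v) = (1/2)*(-1) = -1/2)
w(a, S) = S*a
w(-3, -5)*d(-2, 16) = -5*(-3)*(-1/2) = 15*(-1/2) = -15/2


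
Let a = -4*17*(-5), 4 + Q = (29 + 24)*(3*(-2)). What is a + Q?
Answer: 18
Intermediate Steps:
Q = -322 (Q = -4 + (29 + 24)*(3*(-2)) = -4 + 53*(-6) = -4 - 318 = -322)
a = 340 (a = -68*(-5) = 340)
a + Q = 340 - 322 = 18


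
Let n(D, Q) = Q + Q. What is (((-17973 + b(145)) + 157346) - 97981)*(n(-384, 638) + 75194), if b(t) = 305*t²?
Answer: 493538679990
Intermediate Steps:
n(D, Q) = 2*Q
(((-17973 + b(145)) + 157346) - 97981)*(n(-384, 638) + 75194) = (((-17973 + 305*145²) + 157346) - 97981)*(2*638 + 75194) = (((-17973 + 305*21025) + 157346) - 97981)*(1276 + 75194) = (((-17973 + 6412625) + 157346) - 97981)*76470 = ((6394652 + 157346) - 97981)*76470 = (6551998 - 97981)*76470 = 6454017*76470 = 493538679990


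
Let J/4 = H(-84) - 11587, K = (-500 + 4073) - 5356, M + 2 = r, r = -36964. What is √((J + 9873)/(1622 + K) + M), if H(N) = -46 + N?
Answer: I*√19433459/23 ≈ 191.67*I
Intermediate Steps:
M = -36966 (M = -2 - 36964 = -36966)
K = -1783 (K = 3573 - 5356 = -1783)
J = -46868 (J = 4*((-46 - 84) - 11587) = 4*(-130 - 11587) = 4*(-11717) = -46868)
√((J + 9873)/(1622 + K) + M) = √((-46868 + 9873)/(1622 - 1783) - 36966) = √(-36995/(-161) - 36966) = √(-36995*(-1/161) - 36966) = √(5285/23 - 36966) = √(-844933/23) = I*√19433459/23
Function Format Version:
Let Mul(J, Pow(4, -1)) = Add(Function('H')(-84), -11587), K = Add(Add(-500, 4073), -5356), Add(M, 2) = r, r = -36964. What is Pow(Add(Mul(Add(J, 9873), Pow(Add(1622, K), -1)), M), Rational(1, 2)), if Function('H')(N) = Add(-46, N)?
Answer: Mul(Rational(1, 23), I, Pow(19433459, Rational(1, 2))) ≈ Mul(191.67, I)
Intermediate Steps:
M = -36966 (M = Add(-2, -36964) = -36966)
K = -1783 (K = Add(3573, -5356) = -1783)
J = -46868 (J = Mul(4, Add(Add(-46, -84), -11587)) = Mul(4, Add(-130, -11587)) = Mul(4, -11717) = -46868)
Pow(Add(Mul(Add(J, 9873), Pow(Add(1622, K), -1)), M), Rational(1, 2)) = Pow(Add(Mul(Add(-46868, 9873), Pow(Add(1622, -1783), -1)), -36966), Rational(1, 2)) = Pow(Add(Mul(-36995, Pow(-161, -1)), -36966), Rational(1, 2)) = Pow(Add(Mul(-36995, Rational(-1, 161)), -36966), Rational(1, 2)) = Pow(Add(Rational(5285, 23), -36966), Rational(1, 2)) = Pow(Rational(-844933, 23), Rational(1, 2)) = Mul(Rational(1, 23), I, Pow(19433459, Rational(1, 2)))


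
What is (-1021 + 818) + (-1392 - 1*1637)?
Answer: -3232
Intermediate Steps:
(-1021 + 818) + (-1392 - 1*1637) = -203 + (-1392 - 1637) = -203 - 3029 = -3232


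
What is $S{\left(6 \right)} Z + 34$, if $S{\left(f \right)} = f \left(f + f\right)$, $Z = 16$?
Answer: $1186$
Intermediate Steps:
$S{\left(f \right)} = 2 f^{2}$ ($S{\left(f \right)} = f 2 f = 2 f^{2}$)
$S{\left(6 \right)} Z + 34 = 2 \cdot 6^{2} \cdot 16 + 34 = 2 \cdot 36 \cdot 16 + 34 = 72 \cdot 16 + 34 = 1152 + 34 = 1186$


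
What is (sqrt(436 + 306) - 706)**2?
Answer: (706 - sqrt(742))**2 ≈ 4.6072e+5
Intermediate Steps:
(sqrt(436 + 306) - 706)**2 = (sqrt(742) - 706)**2 = (-706 + sqrt(742))**2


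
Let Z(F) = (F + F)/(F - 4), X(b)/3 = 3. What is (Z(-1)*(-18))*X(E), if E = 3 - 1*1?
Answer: -324/5 ≈ -64.800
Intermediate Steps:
E = 2 (E = 3 - 1 = 2)
X(b) = 9 (X(b) = 3*3 = 9)
Z(F) = 2*F/(-4 + F) (Z(F) = (2*F)/(-4 + F) = 2*F/(-4 + F))
(Z(-1)*(-18))*X(E) = ((2*(-1)/(-4 - 1))*(-18))*9 = ((2*(-1)/(-5))*(-18))*9 = ((2*(-1)*(-⅕))*(-18))*9 = ((⅖)*(-18))*9 = -36/5*9 = -324/5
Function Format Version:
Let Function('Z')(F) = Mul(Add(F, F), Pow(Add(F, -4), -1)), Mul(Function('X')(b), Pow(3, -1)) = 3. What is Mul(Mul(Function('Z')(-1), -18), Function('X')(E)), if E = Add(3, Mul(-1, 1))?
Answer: Rational(-324, 5) ≈ -64.800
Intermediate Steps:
E = 2 (E = Add(3, -1) = 2)
Function('X')(b) = 9 (Function('X')(b) = Mul(3, 3) = 9)
Function('Z')(F) = Mul(2, F, Pow(Add(-4, F), -1)) (Function('Z')(F) = Mul(Mul(2, F), Pow(Add(-4, F), -1)) = Mul(2, F, Pow(Add(-4, F), -1)))
Mul(Mul(Function('Z')(-1), -18), Function('X')(E)) = Mul(Mul(Mul(2, -1, Pow(Add(-4, -1), -1)), -18), 9) = Mul(Mul(Mul(2, -1, Pow(-5, -1)), -18), 9) = Mul(Mul(Mul(2, -1, Rational(-1, 5)), -18), 9) = Mul(Mul(Rational(2, 5), -18), 9) = Mul(Rational(-36, 5), 9) = Rational(-324, 5)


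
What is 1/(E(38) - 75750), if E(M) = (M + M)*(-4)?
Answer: -1/76054 ≈ -1.3149e-5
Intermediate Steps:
E(M) = -8*M (E(M) = (2*M)*(-4) = -8*M)
1/(E(38) - 75750) = 1/(-8*38 - 75750) = 1/(-304 - 75750) = 1/(-76054) = -1/76054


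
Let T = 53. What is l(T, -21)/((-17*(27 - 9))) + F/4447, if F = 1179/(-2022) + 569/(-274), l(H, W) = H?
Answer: -10919193661/62825944158 ≈ -0.17380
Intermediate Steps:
F = -122797/46169 (F = 1179*(-1/2022) + 569*(-1/274) = -393/674 - 569/274 = -122797/46169 ≈ -2.6597)
l(T, -21)/((-17*(27 - 9))) + F/4447 = 53/((-17*(27 - 9))) - 122797/46169/4447 = 53/((-17*18)) - 122797/46169*1/4447 = 53/(-306) - 122797/205313543 = 53*(-1/306) - 122797/205313543 = -53/306 - 122797/205313543 = -10919193661/62825944158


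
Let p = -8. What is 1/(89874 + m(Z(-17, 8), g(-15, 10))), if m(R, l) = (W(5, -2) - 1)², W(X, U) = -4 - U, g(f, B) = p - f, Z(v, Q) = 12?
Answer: 1/89883 ≈ 1.1126e-5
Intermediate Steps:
g(f, B) = -8 - f
m(R, l) = 9 (m(R, l) = ((-4 - 1*(-2)) - 1)² = ((-4 + 2) - 1)² = (-2 - 1)² = (-3)² = 9)
1/(89874 + m(Z(-17, 8), g(-15, 10))) = 1/(89874 + 9) = 1/89883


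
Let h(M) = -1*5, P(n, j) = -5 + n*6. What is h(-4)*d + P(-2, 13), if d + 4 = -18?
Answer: 93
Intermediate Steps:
d = -22 (d = -4 - 18 = -22)
P(n, j) = -5 + 6*n
h(M) = -5
h(-4)*d + P(-2, 13) = -5*(-22) + (-5 + 6*(-2)) = 110 + (-5 - 12) = 110 - 17 = 93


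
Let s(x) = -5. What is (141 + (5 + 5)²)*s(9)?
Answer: -1205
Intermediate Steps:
(141 + (5 + 5)²)*s(9) = (141 + (5 + 5)²)*(-5) = (141 + 10²)*(-5) = (141 + 100)*(-5) = 241*(-5) = -1205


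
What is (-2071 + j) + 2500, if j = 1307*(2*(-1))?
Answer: -2185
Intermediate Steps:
j = -2614 (j = 1307*(-2) = -2614)
(-2071 + j) + 2500 = (-2071 - 2614) + 2500 = -4685 + 2500 = -2185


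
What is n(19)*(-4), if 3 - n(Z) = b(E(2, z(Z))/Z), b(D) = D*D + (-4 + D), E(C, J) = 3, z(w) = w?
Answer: -9844/361 ≈ -27.269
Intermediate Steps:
b(D) = -4 + D + D² (b(D) = D² + (-4 + D) = -4 + D + D²)
n(Z) = 7 - 9/Z² - 3/Z (n(Z) = 3 - (-4 + 3/Z + (3/Z)²) = 3 - (-4 + 3/Z + 9/Z²) = 3 + (4 - 9/Z² - 3/Z) = 7 - 9/Z² - 3/Z)
n(19)*(-4) = (7 - 9/19² - 3/19)*(-4) = (7 - 9*1/361 - 3*1/19)*(-4) = (7 - 9/361 - 3/19)*(-4) = (2461/361)*(-4) = -9844/361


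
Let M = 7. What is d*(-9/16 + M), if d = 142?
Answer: 7313/8 ≈ 914.13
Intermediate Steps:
d*(-9/16 + M) = 142*(-9/16 + 7) = 142*(103/16) = 7313/8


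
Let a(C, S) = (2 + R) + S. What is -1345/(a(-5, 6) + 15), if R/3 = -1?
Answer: -269/4 ≈ -67.250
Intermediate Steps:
R = -3 (R = 3*(-1) = -3)
a(C, S) = -1 + S (a(C, S) = (2 - 3) + S = -1 + S)
-1345/(a(-5, 6) + 15) = -1345/((-1 + 6) + 15) = -1345/(5 + 15) = -1345/20 = (1/20)*(-1345) = -269/4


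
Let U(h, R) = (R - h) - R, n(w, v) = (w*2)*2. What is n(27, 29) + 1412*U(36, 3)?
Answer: -50724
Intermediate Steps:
n(w, v) = 4*w (n(w, v) = (2*w)*2 = 4*w)
U(h, R) = -h
n(27, 29) + 1412*U(36, 3) = 4*27 + 1412*(-1*36) = 108 + 1412*(-36) = 108 - 50832 = -50724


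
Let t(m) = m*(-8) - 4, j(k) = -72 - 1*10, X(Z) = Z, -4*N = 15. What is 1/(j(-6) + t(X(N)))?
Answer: -1/56 ≈ -0.017857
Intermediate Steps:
N = -15/4 (N = -¼*15 = -15/4 ≈ -3.7500)
j(k) = -82 (j(k) = -72 - 10 = -82)
t(m) = -4 - 8*m (t(m) = -8*m - 4 = -4 - 8*m)
1/(j(-6) + t(X(N))) = 1/(-82 + (-4 - 8*(-15/4))) = 1/(-82 + (-4 + 30)) = 1/(-82 + 26) = 1/(-56) = -1/56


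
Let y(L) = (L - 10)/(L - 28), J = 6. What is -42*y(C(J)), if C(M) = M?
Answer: -84/11 ≈ -7.6364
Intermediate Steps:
y(L) = (-10 + L)/(-28 + L)
-42*y(C(J)) = -42*(-10 + 6)/(-28 + 6) = -42*(-4)/(-22) = -(-21)*(-4)/11 = -42*2/11 = -84/11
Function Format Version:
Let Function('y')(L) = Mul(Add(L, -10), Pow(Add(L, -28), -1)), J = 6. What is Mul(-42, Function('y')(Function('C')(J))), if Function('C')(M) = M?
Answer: Rational(-84, 11) ≈ -7.6364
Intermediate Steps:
Function('y')(L) = Mul(Pow(Add(-28, L), -1), Add(-10, L)) (Function('y')(L) = Mul(Add(-10, L), Pow(Add(-28, L), -1)) = Mul(Pow(Add(-28, L), -1), Add(-10, L)))
Mul(-42, Function('y')(Function('C')(J))) = Mul(-42, Mul(Pow(Add(-28, 6), -1), Add(-10, 6))) = Mul(-42, Mul(Pow(-22, -1), -4)) = Mul(-42, Mul(Rational(-1, 22), -4)) = Mul(-42, Rational(2, 11)) = Rational(-84, 11)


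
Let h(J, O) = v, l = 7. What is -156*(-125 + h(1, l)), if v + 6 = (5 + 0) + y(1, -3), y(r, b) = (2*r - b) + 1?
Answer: 18720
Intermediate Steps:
y(r, b) = 1 - b + 2*r (y(r, b) = (-b + 2*r) + 1 = 1 - b + 2*r)
v = 5 (v = -6 + ((5 + 0) + (1 - 1*(-3) + 2*1)) = -6 + (5 + (1 + 3 + 2)) = -6 + (5 + 6) = -6 + 11 = 5)
h(J, O) = 5
-156*(-125 + h(1, l)) = -156*(-125 + 5) = -156*(-120) = 18720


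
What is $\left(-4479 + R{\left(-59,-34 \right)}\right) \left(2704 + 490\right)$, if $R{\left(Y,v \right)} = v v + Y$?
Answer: $-10802108$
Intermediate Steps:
$R{\left(Y,v \right)} = Y + v^{2}$ ($R{\left(Y,v \right)} = v^{2} + Y = Y + v^{2}$)
$\left(-4479 + R{\left(-59,-34 \right)}\right) \left(2704 + 490\right) = \left(-4479 - \left(59 - \left(-34\right)^{2}\right)\right) \left(2704 + 490\right) = \left(-4479 + \left(-59 + 1156\right)\right) 3194 = \left(-4479 + 1097\right) 3194 = \left(-3382\right) 3194 = -10802108$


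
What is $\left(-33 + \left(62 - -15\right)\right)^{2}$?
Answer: $1936$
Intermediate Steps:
$\left(-33 + \left(62 - -15\right)\right)^{2} = \left(-33 + \left(62 + 15\right)\right)^{2} = \left(-33 + 77\right)^{2} = 44^{2} = 1936$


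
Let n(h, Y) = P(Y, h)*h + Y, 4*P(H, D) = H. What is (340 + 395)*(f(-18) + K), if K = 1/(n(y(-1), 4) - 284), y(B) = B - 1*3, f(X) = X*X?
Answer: 67631025/284 ≈ 2.3814e+5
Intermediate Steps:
P(H, D) = H/4
f(X) = X**2
y(B) = -3 + B (y(B) = B - 3 = -3 + B)
n(h, Y) = Y + Y*h/4 (n(h, Y) = (Y/4)*h + Y = Y*h/4 + Y = Y + Y*h/4)
K = -1/284 (K = 1/((1/4)*4*(4 + (-3 - 1)) - 284) = 1/((1/4)*4*(4 - 4) - 284) = 1/((1/4)*4*0 - 284) = 1/(0 - 284) = 1/(-284) = -1/284 ≈ -0.0035211)
(340 + 395)*(f(-18) + K) = (340 + 395)*((-18)**2 - 1/284) = 735*(324 - 1/284) = 735*(92015/284) = 67631025/284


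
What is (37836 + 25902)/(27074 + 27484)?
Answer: 3541/3031 ≈ 1.1683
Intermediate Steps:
(37836 + 25902)/(27074 + 27484) = 63738/54558 = 63738*(1/54558) = 3541/3031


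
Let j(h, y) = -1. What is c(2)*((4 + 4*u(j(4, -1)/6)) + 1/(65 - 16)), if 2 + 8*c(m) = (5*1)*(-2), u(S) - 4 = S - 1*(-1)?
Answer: -3433/98 ≈ -35.031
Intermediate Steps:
u(S) = 5 + S (u(S) = 4 + (S - 1*(-1)) = 4 + (S + 1) = 4 + (1 + S) = 5 + S)
c(m) = -3/2 (c(m) = -1/4 + ((5*1)*(-2))/8 = -1/4 + (5*(-2))/8 = -1/4 + (1/8)*(-10) = -1/4 - 5/4 = -3/2)
c(2)*((4 + 4*u(j(4, -1)/6)) + 1/(65 - 16)) = -3*((4 + 4*(5 - 1/6)) + 1/(65 - 16))/2 = -3*((4 + 4*(5 - 1*1/6)) + 1/49)/2 = -3*((4 + 4*(5 - 1/6)) + 1/49)/2 = -3*((4 + 4*(29/6)) + 1/49)/2 = -3*((4 + 58/3) + 1/49)/2 = -3*(70/3 + 1/49)/2 = -3/2*3433/147 = -3433/98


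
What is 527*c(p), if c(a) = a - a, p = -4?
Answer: 0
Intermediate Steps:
c(a) = 0
527*c(p) = 527*0 = 0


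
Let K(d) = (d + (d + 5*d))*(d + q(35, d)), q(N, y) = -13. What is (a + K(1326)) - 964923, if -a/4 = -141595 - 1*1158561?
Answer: 16422967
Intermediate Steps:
K(d) = 7*d*(-13 + d) (K(d) = (d + (d + 5*d))*(d - 13) = (d + 6*d)*(-13 + d) = (7*d)*(-13 + d) = 7*d*(-13 + d))
a = 5200624 (a = -4*(-141595 - 1*1158561) = -4*(-141595 - 1158561) = -4*(-1300156) = 5200624)
(a + K(1326)) - 964923 = (5200624 + 7*1326*(-13 + 1326)) - 964923 = (5200624 + 7*1326*1313) - 964923 = (5200624 + 12187266) - 964923 = 17387890 - 964923 = 16422967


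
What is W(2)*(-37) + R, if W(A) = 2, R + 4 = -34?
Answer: -112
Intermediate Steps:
R = -38 (R = -4 - 34 = -38)
W(2)*(-37) + R = 2*(-37) - 38 = -74 - 38 = -112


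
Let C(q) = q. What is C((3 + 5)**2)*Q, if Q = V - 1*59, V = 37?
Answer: -1408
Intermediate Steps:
Q = -22 (Q = 37 - 1*59 = 37 - 59 = -22)
C((3 + 5)**2)*Q = (3 + 5)**2*(-22) = 8**2*(-22) = 64*(-22) = -1408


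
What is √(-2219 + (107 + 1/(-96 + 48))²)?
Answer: √21255649/48 ≈ 96.050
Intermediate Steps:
√(-2219 + (107 + 1/(-96 + 48))²) = √(-2219 + (107 + 1/(-48))²) = √(-2219 + (107 - 1/48)²) = √(-2219 + (5135/48)²) = √(-2219 + 26368225/2304) = √(21255649/2304) = √21255649/48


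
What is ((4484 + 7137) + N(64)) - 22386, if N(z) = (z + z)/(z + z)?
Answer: -10764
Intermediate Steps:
N(z) = 1 (N(z) = (2*z)/((2*z)) = (2*z)*(1/(2*z)) = 1)
((4484 + 7137) + N(64)) - 22386 = ((4484 + 7137) + 1) - 22386 = (11621 + 1) - 22386 = 11622 - 22386 = -10764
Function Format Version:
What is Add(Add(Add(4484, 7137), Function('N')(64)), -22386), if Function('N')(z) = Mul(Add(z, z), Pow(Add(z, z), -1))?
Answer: -10764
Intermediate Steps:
Function('N')(z) = 1 (Function('N')(z) = Mul(Mul(2, z), Pow(Mul(2, z), -1)) = Mul(Mul(2, z), Mul(Rational(1, 2), Pow(z, -1))) = 1)
Add(Add(Add(4484, 7137), Function('N')(64)), -22386) = Add(Add(Add(4484, 7137), 1), -22386) = Add(Add(11621, 1), -22386) = Add(11622, -22386) = -10764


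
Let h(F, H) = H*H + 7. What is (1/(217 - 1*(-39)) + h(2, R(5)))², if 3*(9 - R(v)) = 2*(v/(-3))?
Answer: 5130990598561/429981696 ≈ 11933.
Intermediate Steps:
R(v) = 9 + 2*v/9 (R(v) = 9 - 2*v/(-3)/3 = 9 - 2*v*(-⅓)/3 = 9 - 2*(-v/3)/3 = 9 - (-2)*v/9 = 9 + 2*v/9)
h(F, H) = 7 + H² (h(F, H) = H² + 7 = 7 + H²)
(1/(217 - 1*(-39)) + h(2, R(5)))² = (1/(217 - 1*(-39)) + (7 + (9 + (2/9)*5)²))² = (1/(217 + 39) + (7 + (9 + 10/9)²))² = (1/256 + (7 + (91/9)²))² = (1/256 + (7 + 8281/81))² = (1/256 + 8848/81)² = (2265169/20736)² = 5130990598561/429981696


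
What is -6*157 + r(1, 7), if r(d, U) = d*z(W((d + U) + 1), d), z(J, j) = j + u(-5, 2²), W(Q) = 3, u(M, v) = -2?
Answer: -943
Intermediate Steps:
z(J, j) = -2 + j (z(J, j) = j - 2 = -2 + j)
r(d, U) = d*(-2 + d)
-6*157 + r(1, 7) = -6*157 + 1*(-2 + 1) = -942 + 1*(-1) = -942 - 1 = -943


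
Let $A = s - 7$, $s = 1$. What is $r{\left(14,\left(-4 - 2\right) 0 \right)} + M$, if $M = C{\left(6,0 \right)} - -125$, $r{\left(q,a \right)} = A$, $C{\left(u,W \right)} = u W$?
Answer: $119$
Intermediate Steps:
$C{\left(u,W \right)} = W u$
$A = -6$ ($A = 1 - 7 = -6$)
$r{\left(q,a \right)} = -6$
$M = 125$ ($M = 0 \cdot 6 - -125 = 0 + 125 = 125$)
$r{\left(14,\left(-4 - 2\right) 0 \right)} + M = -6 + 125 = 119$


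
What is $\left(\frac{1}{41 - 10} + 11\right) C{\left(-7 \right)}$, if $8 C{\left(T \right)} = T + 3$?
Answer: $- \frac{171}{31} \approx -5.5161$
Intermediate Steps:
$C{\left(T \right)} = \frac{3}{8} + \frac{T}{8}$ ($C{\left(T \right)} = \frac{T + 3}{8} = \frac{3 + T}{8} = \frac{3}{8} + \frac{T}{8}$)
$\left(\frac{1}{41 - 10} + 11\right) C{\left(-7 \right)} = \left(\frac{1}{41 - 10} + 11\right) \left(\frac{3}{8} + \frac{1}{8} \left(-7\right)\right) = \left(\frac{1}{31} + 11\right) \left(\frac{3}{8} - \frac{7}{8}\right) = \left(\frac{1}{31} + 11\right) \left(- \frac{1}{2}\right) = \frac{342}{31} \left(- \frac{1}{2}\right) = - \frac{171}{31}$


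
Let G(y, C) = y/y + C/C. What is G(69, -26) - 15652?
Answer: -15650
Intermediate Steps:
G(y, C) = 2 (G(y, C) = 1 + 1 = 2)
G(69, -26) - 15652 = 2 - 15652 = -15650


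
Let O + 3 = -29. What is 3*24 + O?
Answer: 40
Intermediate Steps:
O = -32 (O = -3 - 29 = -32)
3*24 + O = 3*24 - 32 = 72 - 32 = 40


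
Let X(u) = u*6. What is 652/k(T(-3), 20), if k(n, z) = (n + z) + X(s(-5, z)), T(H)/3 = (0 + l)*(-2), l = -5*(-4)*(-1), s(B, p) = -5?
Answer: 326/55 ≈ 5.9273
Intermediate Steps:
X(u) = 6*u
l = -20 (l = 20*(-1) = -20)
T(H) = 120 (T(H) = 3*((0 - 20)*(-2)) = 3*(-20*(-2)) = 3*40 = 120)
k(n, z) = -30 + n + z (k(n, z) = (n + z) + 6*(-5) = (n + z) - 30 = -30 + n + z)
652/k(T(-3), 20) = 652/(-30 + 120 + 20) = 652/110 = 652*(1/110) = 326/55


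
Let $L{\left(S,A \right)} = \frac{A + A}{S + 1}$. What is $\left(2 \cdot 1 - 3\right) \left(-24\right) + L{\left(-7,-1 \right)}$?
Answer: $\frac{73}{3} \approx 24.333$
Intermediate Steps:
$L{\left(S,A \right)} = \frac{2 A}{1 + S}$
$\left(2 \cdot 1 - 3\right) \left(-24\right) + L{\left(-7,-1 \right)} = \left(2 \cdot 1 - 3\right) \left(-24\right) + 2 \left(-1\right) \frac{1}{1 - 7} = \left(2 - 3\right) \left(-24\right) + 2 \left(-1\right) \frac{1}{-6} = \left(-1\right) \left(-24\right) + 2 \left(-1\right) \left(- \frac{1}{6}\right) = 24 + \frac{1}{3} = \frac{73}{3}$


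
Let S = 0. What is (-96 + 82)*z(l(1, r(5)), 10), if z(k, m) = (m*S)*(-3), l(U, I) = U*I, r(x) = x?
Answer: 0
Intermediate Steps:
l(U, I) = I*U
z(k, m) = 0 (z(k, m) = (m*0)*(-3) = 0*(-3) = 0)
(-96 + 82)*z(l(1, r(5)), 10) = (-96 + 82)*0 = -14*0 = 0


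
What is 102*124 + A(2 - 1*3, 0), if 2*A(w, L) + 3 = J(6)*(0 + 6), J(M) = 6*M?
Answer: 25509/2 ≈ 12755.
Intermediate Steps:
A(w, L) = 213/2 (A(w, L) = -3/2 + ((6*6)*(0 + 6))/2 = -3/2 + (36*6)/2 = -3/2 + (1/2)*216 = -3/2 + 108 = 213/2)
102*124 + A(2 - 1*3, 0) = 102*124 + 213/2 = 12648 + 213/2 = 25509/2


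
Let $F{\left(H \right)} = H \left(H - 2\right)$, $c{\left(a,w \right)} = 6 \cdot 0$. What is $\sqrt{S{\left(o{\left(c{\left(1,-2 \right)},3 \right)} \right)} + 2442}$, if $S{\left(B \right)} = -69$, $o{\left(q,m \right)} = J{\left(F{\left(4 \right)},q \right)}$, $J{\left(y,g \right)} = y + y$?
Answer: $\sqrt{2373} \approx 48.713$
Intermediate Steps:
$c{\left(a,w \right)} = 0$
$F{\left(H \right)} = H \left(-2 + H\right)$
$J{\left(y,g \right)} = 2 y$
$o{\left(q,m \right)} = 16$ ($o{\left(q,m \right)} = 2 \cdot 4 \left(-2 + 4\right) = 2 \cdot 4 \cdot 2 = 2 \cdot 8 = 16$)
$\sqrt{S{\left(o{\left(c{\left(1,-2 \right)},3 \right)} \right)} + 2442} = \sqrt{-69 + 2442} = \sqrt{2373}$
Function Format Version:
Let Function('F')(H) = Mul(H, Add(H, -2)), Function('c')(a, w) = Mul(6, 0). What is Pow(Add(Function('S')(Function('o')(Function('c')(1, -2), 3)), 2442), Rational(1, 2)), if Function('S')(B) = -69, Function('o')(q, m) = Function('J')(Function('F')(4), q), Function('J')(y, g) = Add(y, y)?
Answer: Pow(2373, Rational(1, 2)) ≈ 48.713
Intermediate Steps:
Function('c')(a, w) = 0
Function('F')(H) = Mul(H, Add(-2, H))
Function('J')(y, g) = Mul(2, y)
Function('o')(q, m) = 16 (Function('o')(q, m) = Mul(2, Mul(4, Add(-2, 4))) = Mul(2, Mul(4, 2)) = Mul(2, 8) = 16)
Pow(Add(Function('S')(Function('o')(Function('c')(1, -2), 3)), 2442), Rational(1, 2)) = Pow(Add(-69, 2442), Rational(1, 2)) = Pow(2373, Rational(1, 2))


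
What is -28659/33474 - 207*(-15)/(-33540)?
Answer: -11835107/12474644 ≈ -0.94873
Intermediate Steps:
-28659/33474 - 207*(-15)/(-33540) = -28659*1/33474 + 3105*(-1/33540) = -9553/11158 - 207/2236 = -11835107/12474644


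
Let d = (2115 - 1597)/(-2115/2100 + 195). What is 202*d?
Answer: 14649040/27159 ≈ 539.38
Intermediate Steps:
d = 72520/27159 (d = 518/(-2115*1/2100 + 195) = 518/(-141/140 + 195) = 518/(27159/140) = 518*(140/27159) = 72520/27159 ≈ 2.6702)
202*d = 202*(72520/27159) = 14649040/27159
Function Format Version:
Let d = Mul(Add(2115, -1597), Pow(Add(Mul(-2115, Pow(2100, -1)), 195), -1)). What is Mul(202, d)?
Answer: Rational(14649040, 27159) ≈ 539.38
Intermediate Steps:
d = Rational(72520, 27159) (d = Mul(518, Pow(Add(Mul(-2115, Rational(1, 2100)), 195), -1)) = Mul(518, Pow(Add(Rational(-141, 140), 195), -1)) = Mul(518, Pow(Rational(27159, 140), -1)) = Mul(518, Rational(140, 27159)) = Rational(72520, 27159) ≈ 2.6702)
Mul(202, d) = Mul(202, Rational(72520, 27159)) = Rational(14649040, 27159)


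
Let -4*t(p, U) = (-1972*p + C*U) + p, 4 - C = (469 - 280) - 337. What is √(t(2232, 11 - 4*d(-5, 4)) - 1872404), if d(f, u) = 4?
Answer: 2*I*√193099 ≈ 878.86*I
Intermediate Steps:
C = 152 (C = 4 - ((469 - 280) - 337) = 4 - (189 - 337) = 4 - 1*(-148) = 4 + 148 = 152)
t(p, U) = -38*U + 1971*p/4 (t(p, U) = -((-1972*p + 152*U) + p)/4 = -(-1971*p + 152*U)/4 = -38*U + 1971*p/4)
√(t(2232, 11 - 4*d(-5, 4)) - 1872404) = √((-38*(11 - 4*4) + (1971/4)*2232) - 1872404) = √((-38*(11 - 16) + 1099818) - 1872404) = √((-38*(-5) + 1099818) - 1872404) = √((190 + 1099818) - 1872404) = √(1100008 - 1872404) = √(-772396) = 2*I*√193099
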